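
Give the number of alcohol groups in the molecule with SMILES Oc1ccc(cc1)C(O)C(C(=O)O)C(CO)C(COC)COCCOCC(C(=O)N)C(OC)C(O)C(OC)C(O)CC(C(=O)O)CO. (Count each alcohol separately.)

5

Taking each segment in turn:
  HOC6H4: –OH attached directly to an aromatic ring → phenol (not alcohol); the ring itself is an arene.
  CH(OH): –OH on an sp³ carbon → alcohol (secondary).
  CH(COOH): pendant –COOH: carbonyl C bonded to C and –OH → carboxylic acid.
  CH(CH2OH): pendant –CH2OH on an sp³ backbone C → alcohol.
  CH(CH2OCH3): pendant –CH2OCH3: C–O–C linkage → ether.
  CH2OCH2: C–O–C with sp³ carbons on both sides and no adjacent C=O → ether.
  CH2OCH2: C–O–C with sp³ carbons on both sides and no adjacent C=O → ether.
  CH(CONH2): pendant –CONH2: carbonyl C bonded to C and N → amide.
  CH(OCH3): pendant –OCH3: C–O–C with sp³ C, no adjacent C=O → ether.
  CH(OH): –OH on an sp³ carbon → alcohol (secondary).
  CH(OCH3): pendant –OCH3: C–O–C with sp³ C, no adjacent C=O → ether.
  CH(OH): –OH on an sp³ carbon → alcohol (secondary).
  CH(COOH): pendant –COOH: carbonyl C bonded to C and –OH → carboxylic acid.
  CH2OH: –OH on an sp³ carbon → alcohol.
Alcohol appears at: CH(OH), CH(CH2OH), CH(OH), CH(OH), CH2OH → 5.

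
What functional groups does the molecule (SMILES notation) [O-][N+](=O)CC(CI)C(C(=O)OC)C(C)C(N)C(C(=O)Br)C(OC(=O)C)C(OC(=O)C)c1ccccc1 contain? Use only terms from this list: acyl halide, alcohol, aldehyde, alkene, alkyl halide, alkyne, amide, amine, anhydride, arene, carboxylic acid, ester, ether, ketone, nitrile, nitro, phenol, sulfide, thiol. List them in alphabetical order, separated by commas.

Working along the chain:
  O2NCH2: –NO2 on carbon → nitro group.
  CH(CH2I): pendant –CH2X: halogen on sp³ carbon → alkyl halide.
  CH(COOCH3): pendant –COOCH3: carbonyl C bonded to C and –OCH3 → ester.
  CH(NH2): –NH2 on an sp³ carbon with no adjacent C=O → amine.
  CH(COBr): pendant –C(=O)X: carbonyl C bonded to C and halogen → acyl halide.
  CH(OCOCH3): pendant –OC(=O)CH3: an acyloxy group → ester.
  CH(OCOCH3): pendant –OC(=O)CH3: an acyloxy group → ester.
  C6H5: –C6H5 phenyl ring → arene.

acyl halide, alkyl halide, amine, arene, ester, nitro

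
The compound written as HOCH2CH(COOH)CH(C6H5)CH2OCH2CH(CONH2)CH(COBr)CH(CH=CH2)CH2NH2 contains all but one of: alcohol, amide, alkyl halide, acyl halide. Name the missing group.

amide: present (CH(CONH2) — pendant –CONH2: carbonyl C bonded to C and N → amide).
acyl halide: present (CH(COBr) — pendant –C(=O)X: carbonyl C bonded to C and halogen → acyl halide).
alcohol: present (HOCH2 — HO– on an sp³ carbon → alcohol).
alkyl halide: absent. In CH(COBr), the halogen is on a carbonyl carbon, which makes it an acyl halide, not an alkyl halide.

alkyl halide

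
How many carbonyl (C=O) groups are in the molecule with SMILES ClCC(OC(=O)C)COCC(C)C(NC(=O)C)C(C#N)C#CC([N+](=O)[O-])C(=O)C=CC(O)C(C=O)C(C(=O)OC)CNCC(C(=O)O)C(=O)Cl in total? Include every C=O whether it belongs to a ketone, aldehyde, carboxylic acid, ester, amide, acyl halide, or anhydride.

7

CH(OCOCH3): ester, 1 C=O (running total 1).
CH(NHCOCH3): amide, 1 C=O (running total 2).
CO: ketone, 1 C=O (running total 3).
CH(CHO): aldehyde, 1 C=O (running total 4).
CH(COOCH3): ester, 1 C=O (running total 5).
CH(COOH): carboxylic acid, 1 C=O (running total 6).
COCl: acyl halide, 1 C=O (running total 7).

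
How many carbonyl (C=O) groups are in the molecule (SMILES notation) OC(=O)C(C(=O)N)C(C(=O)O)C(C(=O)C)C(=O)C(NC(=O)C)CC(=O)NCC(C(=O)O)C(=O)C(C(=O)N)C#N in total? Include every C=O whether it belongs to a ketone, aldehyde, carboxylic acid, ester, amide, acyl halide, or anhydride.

HOOC: carboxylic acid, 1 C=O (running total 1).
CH(CONH2): amide, 1 C=O (running total 2).
CH(COOH): carboxylic acid, 1 C=O (running total 3).
CH(COCH3): ketone, 1 C=O (running total 4).
CO: ketone, 1 C=O (running total 5).
CH(NHCOCH3): amide, 1 C=O (running total 6).
CH2CONHCH2: amide, 1 C=O (running total 7).
CH(COOH): carboxylic acid, 1 C=O (running total 8).
CO: ketone, 1 C=O (running total 9).
CH(CONH2): amide, 1 C=O (running total 10).

10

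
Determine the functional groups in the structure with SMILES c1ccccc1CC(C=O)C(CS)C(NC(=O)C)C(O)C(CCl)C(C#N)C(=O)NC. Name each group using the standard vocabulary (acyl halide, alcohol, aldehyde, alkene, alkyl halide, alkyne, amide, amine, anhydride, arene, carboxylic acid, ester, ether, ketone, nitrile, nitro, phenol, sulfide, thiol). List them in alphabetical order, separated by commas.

alcohol, aldehyde, alkyl halide, amide, arene, nitrile, thiol

C6H5– phenyl ring → arene.
pendant –CHO: carbonyl C bonded to C and H → aldehyde.
pendant –CH2SH → thiol.
pendant –NHC(=O)CH3: N bonded to a carbonyl → amide (not amine).
–OH on an sp³ carbon → alcohol (secondary).
pendant –CH2X: halogen on sp³ carbon → alkyl halide.
pendant –C≡N: nitrile.
–C(=O)NHCH3: carbonyl C bonded to C and to N → amide (the N is not an amine).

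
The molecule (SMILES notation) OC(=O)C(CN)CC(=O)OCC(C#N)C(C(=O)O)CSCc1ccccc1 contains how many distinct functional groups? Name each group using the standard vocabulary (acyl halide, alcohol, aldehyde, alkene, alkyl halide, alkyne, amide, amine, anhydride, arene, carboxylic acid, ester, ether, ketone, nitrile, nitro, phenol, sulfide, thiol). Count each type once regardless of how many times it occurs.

Reading the structure from left to right:
  HOOC: –COOH: carbonyl C bonded to –OH and C → carboxylic acid (the –OH is not a separate alcohol).
  CH(CH2NH2): pendant –CH2NH2: N on sp³ C, no adjacent C=O → amine.
  CH2COOCH2: –C(=O)–O–C with C on the carbonyl side → ester.
  CH(CN): pendant –C≡N: nitrile.
  CH(COOH): pendant –COOH: carbonyl C bonded to C and –OH → carboxylic acid.
  CH2SCH2: C–S–C linkage → sulfide (thioether).
  C6H5: –C6H5 phenyl ring → arene.
Distinct types present: amine, arene, carboxylic acid, ester, nitrile, sulfide.

6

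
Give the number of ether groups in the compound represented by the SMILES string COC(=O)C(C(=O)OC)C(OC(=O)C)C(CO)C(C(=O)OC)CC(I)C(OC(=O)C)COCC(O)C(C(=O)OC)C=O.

1

Reading the structure from left to right:
  CH3OOC: CH3O–C(=O)–: carbonyl C bonded to C and to –OCH3 → ester (not ketone + ether).
  CH(COOCH3): pendant –COOCH3: carbonyl C bonded to C and –OCH3 → ester.
  CH(OCOCH3): pendant –OC(=O)CH3: an acyloxy group → ester.
  CH(CH2OH): pendant –CH2OH on an sp³ backbone C → alcohol.
  CH(COOCH3): pendant –COOCH3: carbonyl C bonded to C and –OCH3 → ester.
  CH(I): halogen on an sp³ carbon → alkyl halide.
  CH(OCOCH3): pendant –OC(=O)CH3: an acyloxy group → ester.
  CH2OCH2: C–O–C with sp³ carbons on both sides and no adjacent C=O → ether.
  CH(OH): –OH on an sp³ carbon → alcohol (secondary).
  CH(COOCH3): pendant –COOCH3: carbonyl C bonded to C and –OCH3 → ester.
  CHO: terminal –CHO: carbonyl C bonded to H and C → aldehyde.
Ether appears at: CH2OCH2 → 1.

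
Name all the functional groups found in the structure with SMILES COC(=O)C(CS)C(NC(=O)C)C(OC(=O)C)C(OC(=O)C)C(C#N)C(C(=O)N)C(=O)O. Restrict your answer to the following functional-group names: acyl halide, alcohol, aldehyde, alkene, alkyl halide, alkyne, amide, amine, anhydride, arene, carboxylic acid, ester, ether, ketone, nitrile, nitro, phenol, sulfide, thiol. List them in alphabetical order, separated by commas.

Taking each segment in turn:
  CH3OOC: CH3O–C(=O)–: carbonyl C bonded to C and to –OCH3 → ester (not ketone + ether).
  CH(CH2SH): pendant –CH2SH → thiol.
  CH(NHCOCH3): pendant –NHC(=O)CH3: N bonded to a carbonyl → amide (not amine).
  CH(OCOCH3): pendant –OC(=O)CH3: an acyloxy group → ester.
  CH(OCOCH3): pendant –OC(=O)CH3: an acyloxy group → ester.
  CH(CN): pendant –C≡N: nitrile.
  CH(CONH2): pendant –CONH2: carbonyl C bonded to C and N → amide.
  COOH: –COOH: carbonyl C bonded to –OH and C → carboxylic acid (the –OH is not a separate alcohol).

amide, carboxylic acid, ester, nitrile, thiol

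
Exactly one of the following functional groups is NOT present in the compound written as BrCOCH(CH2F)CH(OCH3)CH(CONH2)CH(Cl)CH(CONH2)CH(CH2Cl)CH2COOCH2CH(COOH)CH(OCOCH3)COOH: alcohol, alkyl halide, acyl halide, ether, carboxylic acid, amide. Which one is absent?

acyl halide: present (BrCO — –C(=O)Br: carbonyl C bonded to C and to a halogen → acyl halide (not alkyl halide)).
amide: present (CH(CONH2) — pendant –CONH2: carbonyl C bonded to C and N → amide).
alkyl halide: present (CH(CH2F) — pendant –CH2X: halogen on sp³ carbon → alkyl halide).
ether: present (CH(OCH3) — pendant –OCH3: C–O–C with sp³ C, no adjacent C=O → ether).
carboxylic acid: present (CH(COOH) — pendant –COOH: carbonyl C bonded to C and –OH → carboxylic acid).
alcohol: absent. In each of CH(COOH) and COOH, the –OH sits on a carbonyl carbon, making it part of a carboxylic acid, not an alcohol.

alcohol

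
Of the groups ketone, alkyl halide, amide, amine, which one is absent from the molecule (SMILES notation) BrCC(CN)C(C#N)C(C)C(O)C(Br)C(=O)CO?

amide

ketone: present (CO — –C(=O)– with carbon on both sides → ketone).
amine: present (CH(CH2NH2) — pendant –CH2NH2: N on sp³ C, no adjacent C=O → amine).
alkyl halide: present (BrCH2 — halogen on an sp³ carbon → alkyl halide).
amide: no segment matches this pattern.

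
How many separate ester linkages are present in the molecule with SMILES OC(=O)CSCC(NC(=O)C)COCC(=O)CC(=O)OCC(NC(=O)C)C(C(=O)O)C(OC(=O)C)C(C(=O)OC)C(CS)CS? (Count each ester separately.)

Reading the structure from left to right:
  HOOC: –COOH: carbonyl C bonded to –OH and C → carboxylic acid (the –OH is not a separate alcohol).
  CH2SCH2: C–S–C linkage → sulfide (thioether).
  CH(NHCOCH3): pendant –NHC(=O)CH3: N bonded to a carbonyl → amide (not amine).
  CH2OCH2: C–O–C with sp³ carbons on both sides and no adjacent C=O → ether.
  CO: –C(=O)– with carbon on both sides → ketone.
  CH2COOCH2: –C(=O)–O–C with C on the carbonyl side → ester.
  CH(NHCOCH3): pendant –NHC(=O)CH3: N bonded to a carbonyl → amide (not amine).
  CH(COOH): pendant –COOH: carbonyl C bonded to C and –OH → carboxylic acid.
  CH(OCOCH3): pendant –OC(=O)CH3: an acyloxy group → ester.
  CH(COOCH3): pendant –COOCH3: carbonyl C bonded to C and –OCH3 → ester.
  CH(CH2SH): pendant –CH2SH → thiol.
  CH2SH: –SH on an sp³ carbon → thiol.
Ester appears at: CH2COOCH2, CH(OCOCH3), CH(COOCH3) → 3.

3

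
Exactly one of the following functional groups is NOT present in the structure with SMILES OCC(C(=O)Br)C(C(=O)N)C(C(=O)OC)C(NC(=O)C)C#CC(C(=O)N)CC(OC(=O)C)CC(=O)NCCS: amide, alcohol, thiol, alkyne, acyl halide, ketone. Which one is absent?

alcohol: present (HOCH2 — HO– on an sp³ carbon → alcohol).
amide: present (CH(CONH2) — pendant –CONH2: carbonyl C bonded to C and N → amide).
alkyne: present (C≡C — C≡C triple bond → alkyne).
thiol: present (CH2SH — –SH on an sp³ carbon → thiol).
acyl halide: present (CH(COBr) — pendant –C(=O)X: carbonyl C bonded to C and halogen → acyl halide).
ketone: absent. In each of CH(COOCH3) and CH(OCOCH3), the C=O is bonded to an –O–C group, which defines an ester, not a ketone. In each of CH(CONH2), CH(NHCOCH3) and CH2CONHCH2, the C=O is bonded to nitrogen, which defines an amide, not a ketone. In CH(COBr), the C=O is bonded to a halogen, which defines an acyl halide, not a ketone.

ketone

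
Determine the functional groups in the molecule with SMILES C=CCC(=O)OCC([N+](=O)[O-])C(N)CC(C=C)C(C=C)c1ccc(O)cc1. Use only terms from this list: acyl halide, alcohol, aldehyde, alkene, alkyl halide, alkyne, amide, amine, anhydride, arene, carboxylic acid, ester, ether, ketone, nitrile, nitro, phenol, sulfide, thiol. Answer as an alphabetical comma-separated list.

alkene, amine, arene, ester, nitro, phenol

C=C double bond → alkene.
–C(=O)–O–C with C on the carbonyl side → ester.
–NO2 on an sp³ carbon → nitro (the N=O is not a carbonyl).
–NH2 on an sp³ carbon with no adjacent C=O → amine.
pendant –CH=CH2: C=C double bond → alkene.
pendant –CH=CH2: C=C double bond → alkene.
–OH attached directly to an aromatic ring → phenol (not alcohol); the ring itself is an arene.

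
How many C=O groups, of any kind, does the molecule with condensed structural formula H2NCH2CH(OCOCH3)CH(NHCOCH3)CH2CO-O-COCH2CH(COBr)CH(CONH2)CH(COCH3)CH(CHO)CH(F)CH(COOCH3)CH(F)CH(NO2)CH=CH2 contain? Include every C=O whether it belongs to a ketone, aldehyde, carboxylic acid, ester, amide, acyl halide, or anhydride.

CH(OCOCH3): ester, 1 C=O (running total 1).
CH(NHCOCH3): amide, 1 C=O (running total 2).
CH2CO-O-COCH2: anhydride, 2 C=O (running total 4).
CH(COBr): acyl halide, 1 C=O (running total 5).
CH(CONH2): amide, 1 C=O (running total 6).
CH(COCH3): ketone, 1 C=O (running total 7).
CH(CHO): aldehyde, 1 C=O (running total 8).
CH(COOCH3): ester, 1 C=O (running total 9).

9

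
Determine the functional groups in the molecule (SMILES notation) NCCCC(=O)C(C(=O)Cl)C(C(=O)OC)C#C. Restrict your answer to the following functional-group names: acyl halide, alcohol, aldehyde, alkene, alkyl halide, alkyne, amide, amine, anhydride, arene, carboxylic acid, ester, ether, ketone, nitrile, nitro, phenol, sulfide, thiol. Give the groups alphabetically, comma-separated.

acyl halide, alkyne, amine, ester, ketone

Reading the structure from left to right:
  H2NCH2: –NH2 on an sp³ carbon with no adjacent C=O → amine.
  CO: –C(=O)– with carbon on both sides → ketone.
  CH(COCl): pendant –C(=O)X: carbonyl C bonded to C and halogen → acyl halide.
  CH(COOCH3): pendant –COOCH3: carbonyl C bonded to C and –OCH3 → ester.
  C≡CH: C≡C triple bond → alkyne.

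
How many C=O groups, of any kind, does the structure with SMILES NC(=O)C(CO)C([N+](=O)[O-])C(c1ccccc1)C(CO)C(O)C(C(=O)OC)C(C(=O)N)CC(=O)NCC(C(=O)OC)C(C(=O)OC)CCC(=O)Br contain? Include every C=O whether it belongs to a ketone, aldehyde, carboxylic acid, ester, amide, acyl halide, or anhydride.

H2NCO: amide, 1 C=O (running total 1).
CH(COOCH3): ester, 1 C=O (running total 2).
CH(CONH2): amide, 1 C=O (running total 3).
CH2CONHCH2: amide, 1 C=O (running total 4).
CH(COOCH3): ester, 1 C=O (running total 5).
CH(COOCH3): ester, 1 C=O (running total 6).
COBr: acyl halide, 1 C=O (running total 7).

7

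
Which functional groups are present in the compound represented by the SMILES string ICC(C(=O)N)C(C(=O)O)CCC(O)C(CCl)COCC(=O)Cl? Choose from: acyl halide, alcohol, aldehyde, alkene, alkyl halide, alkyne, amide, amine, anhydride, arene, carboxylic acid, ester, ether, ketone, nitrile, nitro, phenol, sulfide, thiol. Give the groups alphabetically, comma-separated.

acyl halide, alcohol, alkyl halide, amide, carboxylic acid, ether

Working along the chain:
  ICH2: halogen on an sp³ carbon → alkyl halide.
  CH(CONH2): pendant –CONH2: carbonyl C bonded to C and N → amide.
  CH(COOH): pendant –COOH: carbonyl C bonded to C and –OH → carboxylic acid.
  CH(OH): –OH on an sp³ carbon → alcohol (secondary).
  CH(CH2Cl): pendant –CH2X: halogen on sp³ carbon → alkyl halide.
  CH2OCH2: C–O–C with sp³ carbons on both sides and no adjacent C=O → ether.
  COCl: –C(=O)Cl: carbonyl C bonded to C and to a halogen → acyl halide (not alkyl halide).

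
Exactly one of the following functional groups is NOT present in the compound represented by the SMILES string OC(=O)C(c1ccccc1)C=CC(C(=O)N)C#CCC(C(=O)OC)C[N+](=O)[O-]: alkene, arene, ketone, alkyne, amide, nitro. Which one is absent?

ketone

arene: present (CH(C6H5) — pendant –C6H5: benzene ring → arene).
amide: present (CH(CONH2) — pendant –CONH2: carbonyl C bonded to C and N → amide).
alkyne: present (C≡C — C≡C triple bond → alkyne).
nitro: present (CH2NO2 — –NO2 on carbon → nitro group).
alkene: present (CH=CH — C=C double bond → alkene).
ketone: absent. In CH(COOCH3), the C=O is bonded to an –O–C group, which defines an ester, not a ketone. In CH(CONH2), the C=O is bonded to nitrogen, which defines an amide, not a ketone. In HOOC, the C=O bears an –OH, making it a carboxylic acid rather than a ketone.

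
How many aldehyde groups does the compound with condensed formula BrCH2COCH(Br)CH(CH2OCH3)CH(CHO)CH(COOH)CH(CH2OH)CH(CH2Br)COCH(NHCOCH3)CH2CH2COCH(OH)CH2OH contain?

1

Taking each segment in turn:
  BrCH2: halogen on an sp³ carbon → alkyl halide.
  CO: –C(=O)– with carbon on both sides → ketone.
  CH(Br): halogen on an sp³ carbon → alkyl halide.
  CH(CH2OCH3): pendant –CH2OCH3: C–O–C linkage → ether.
  CH(CHO): pendant –CHO: carbonyl C bonded to C and H → aldehyde.
  CH(COOH): pendant –COOH: carbonyl C bonded to C and –OH → carboxylic acid.
  CH(CH2OH): pendant –CH2OH on an sp³ backbone C → alcohol.
  CH(CH2Br): pendant –CH2X: halogen on sp³ carbon → alkyl halide.
  CO: –C(=O)– with carbon on both sides → ketone.
  CH(NHCOCH3): pendant –NHC(=O)CH3: N bonded to a carbonyl → amide (not amine).
  CO: –C(=O)– with carbon on both sides → ketone.
  CH(OH): –OH on an sp³ carbon → alcohol (secondary).
  CH2OH: –OH on an sp³ carbon → alcohol.
Aldehyde appears at: CH(CHO) → 1.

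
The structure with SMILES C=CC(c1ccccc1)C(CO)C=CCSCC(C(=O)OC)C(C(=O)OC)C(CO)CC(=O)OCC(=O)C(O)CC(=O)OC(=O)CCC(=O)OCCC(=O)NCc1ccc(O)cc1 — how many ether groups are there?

Taking each segment in turn:
  CH2=CH: C=C double bond → alkene.
  CH(C6H5): pendant –C6H5: benzene ring → arene.
  CH(CH2OH): pendant –CH2OH on an sp³ backbone C → alcohol.
  CH=CH: C=C double bond → alkene.
  CH2SCH2: C–S–C linkage → sulfide (thioether).
  CH(COOCH3): pendant –COOCH3: carbonyl C bonded to C and –OCH3 → ester.
  CH(COOCH3): pendant –COOCH3: carbonyl C bonded to C and –OCH3 → ester.
  CH(CH2OH): pendant –CH2OH on an sp³ backbone C → alcohol.
  CH2COOCH2: –C(=O)–O–C with C on the carbonyl side → ester.
  CO: –C(=O)– with carbon on both sides → ketone.
  CH(OH): –OH on an sp³ carbon → alcohol (secondary).
  CH2CO-O-COCH2: two acyl groups sharing one oxygen, –C(=O)–O–C(=O)– → anhydride.
  CH2COOCH2: –C(=O)–O–C with C on the carbonyl side → ester.
  CH2CONHCH2: –C(=O)–N– linkage → amide (the N is not an amine).
  C6H4OH: –OH attached directly to an aromatic ring → phenol (not alcohol); the ring itself is an arene.
No segment is a ether: CH(CH2OH) is alcohol, not ether; CH2SCH2 is sulfide, not ether; CH(COOCH3) is ester, not ether. → 0.

0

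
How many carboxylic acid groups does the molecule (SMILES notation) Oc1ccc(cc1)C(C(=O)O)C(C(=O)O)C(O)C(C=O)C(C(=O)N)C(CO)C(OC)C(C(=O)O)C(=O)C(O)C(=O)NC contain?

3

Reading the structure from left to right:
  HOC6H4: –OH attached directly to an aromatic ring → phenol (not alcohol); the ring itself is an arene.
  CH(COOH): pendant –COOH: carbonyl C bonded to C and –OH → carboxylic acid.
  CH(COOH): pendant –COOH: carbonyl C bonded to C and –OH → carboxylic acid.
  CH(OH): –OH on an sp³ carbon → alcohol (secondary).
  CH(CHO): pendant –CHO: carbonyl C bonded to C and H → aldehyde.
  CH(CONH2): pendant –CONH2: carbonyl C bonded to C and N → amide.
  CH(CH2OH): pendant –CH2OH on an sp³ backbone C → alcohol.
  CH(OCH3): pendant –OCH3: C–O–C with sp³ C, no adjacent C=O → ether.
  CH(COOH): pendant –COOH: carbonyl C bonded to C and –OH → carboxylic acid.
  CO: –C(=O)– with carbon on both sides → ketone.
  CH(OH): –OH on an sp³ carbon → alcohol (secondary).
  CONHCH3: –C(=O)NHCH3: carbonyl C bonded to C and to N → amide (the N is not an amine).
Carboxylic acid appears at: CH(COOH), CH(COOH), CH(COOH) → 3.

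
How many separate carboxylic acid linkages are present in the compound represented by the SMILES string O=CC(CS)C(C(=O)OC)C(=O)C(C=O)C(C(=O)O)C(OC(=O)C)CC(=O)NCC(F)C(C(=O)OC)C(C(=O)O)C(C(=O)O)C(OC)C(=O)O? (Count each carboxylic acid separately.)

terminal –CHO: carbonyl C bonded to H and C → aldehyde.
pendant –CH2SH → thiol.
pendant –COOCH3: carbonyl C bonded to C and –OCH3 → ester.
–C(=O)– with carbon on both sides → ketone.
pendant –CHO: carbonyl C bonded to C and H → aldehyde.
pendant –COOH: carbonyl C bonded to C and –OH → carboxylic acid.
pendant –OC(=O)CH3: an acyloxy group → ester.
–C(=O)–N– linkage → amide (the N is not an amine).
halogen on an sp³ carbon → alkyl halide.
pendant –COOCH3: carbonyl C bonded to C and –OCH3 → ester.
pendant –COOH: carbonyl C bonded to C and –OH → carboxylic acid.
pendant –COOH: carbonyl C bonded to C and –OH → carboxylic acid.
pendant –OCH3: C–O–C with sp³ C, no adjacent C=O → ether.
–COOH: carbonyl C bonded to –OH and C → carboxylic acid (the –OH is not a separate alcohol).
Carboxylic acid appears at: CH(COOH), CH(COOH), CH(COOH), COOH → 4.

4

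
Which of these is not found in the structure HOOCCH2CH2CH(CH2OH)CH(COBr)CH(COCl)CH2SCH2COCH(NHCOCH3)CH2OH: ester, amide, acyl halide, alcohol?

alcohol: present (CH(CH2OH) — pendant –CH2OH on an sp³ backbone C → alcohol).
amide: present (CH(NHCOCH3) — pendant –NHC(=O)CH3: N bonded to a carbonyl → amide (not amine)).
acyl halide: present (CH(COBr) — pendant –C(=O)X: carbonyl C bonded to C and halogen → acyl halide).
ester: no segment matches this pattern.

ester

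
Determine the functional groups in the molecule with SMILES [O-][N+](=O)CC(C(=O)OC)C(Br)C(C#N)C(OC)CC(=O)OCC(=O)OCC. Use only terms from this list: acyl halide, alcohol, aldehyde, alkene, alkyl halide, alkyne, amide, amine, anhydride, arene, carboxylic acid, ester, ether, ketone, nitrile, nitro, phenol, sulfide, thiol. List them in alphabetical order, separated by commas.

Working along the chain:
  O2NCH2: –NO2 on carbon → nitro group.
  CH(COOCH3): pendant –COOCH3: carbonyl C bonded to C and –OCH3 → ester.
  CH(Br): halogen on an sp³ carbon → alkyl halide.
  CH(CN): pendant –C≡N: nitrile.
  CH(OCH3): pendant –OCH3: C–O–C with sp³ C, no adjacent C=O → ether.
  CH2COOCH2: –C(=O)–O–C with C on the carbonyl side → ester.
  COOCH2CH3: –C(=O)OCH2CH3: carbonyl C bonded to C and to –OEt → ester.

alkyl halide, ester, ether, nitrile, nitro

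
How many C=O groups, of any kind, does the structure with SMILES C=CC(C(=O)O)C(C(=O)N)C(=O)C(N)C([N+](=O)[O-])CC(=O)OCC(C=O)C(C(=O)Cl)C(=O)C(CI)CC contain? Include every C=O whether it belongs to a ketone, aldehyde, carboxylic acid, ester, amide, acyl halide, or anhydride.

CH(COOH): carboxylic acid, 1 C=O (running total 1).
CH(CONH2): amide, 1 C=O (running total 2).
CO: ketone, 1 C=O (running total 3).
CH2COOCH2: ester, 1 C=O (running total 4).
CH(CHO): aldehyde, 1 C=O (running total 5).
CH(COCl): acyl halide, 1 C=O (running total 6).
CO: ketone, 1 C=O (running total 7).

7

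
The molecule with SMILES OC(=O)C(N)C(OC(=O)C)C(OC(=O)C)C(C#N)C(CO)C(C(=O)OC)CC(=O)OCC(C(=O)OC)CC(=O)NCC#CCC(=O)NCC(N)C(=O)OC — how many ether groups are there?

0

–COOH: carbonyl C bonded to –OH and C → carboxylic acid (the –OH is not a separate alcohol).
–NH2 on an sp³ carbon with no adjacent C=O → amine.
pendant –OC(=O)CH3: an acyloxy group → ester.
pendant –OC(=O)CH3: an acyloxy group → ester.
pendant –C≡N: nitrile.
pendant –CH2OH on an sp³ backbone C → alcohol.
pendant –COOCH3: carbonyl C bonded to C and –OCH3 → ester.
–C(=O)–O–C with C on the carbonyl side → ester.
pendant –COOCH3: carbonyl C bonded to C and –OCH3 → ester.
–C(=O)–N– linkage → amide (the N is not an amine).
C≡C triple bond → alkyne.
–C(=O)–N– linkage → amide (the N is not an amine).
–NH2 on an sp³ carbon with no adjacent C=O → amine.
–C(=O)OCH3: carbonyl C bonded to C and to –OCH3 → ester (not ketone + ether).
No segment is a ether: CH(OCOCH3) is ester, not ether; CH(OCOCH3) is ester, not ether; CH(CH2OH) is alcohol, not ether. → 0.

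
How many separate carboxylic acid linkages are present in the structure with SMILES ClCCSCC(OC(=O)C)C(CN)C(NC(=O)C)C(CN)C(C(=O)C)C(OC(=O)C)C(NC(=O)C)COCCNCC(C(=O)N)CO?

Working along the chain:
  ClCH2: halogen on an sp³ carbon → alkyl halide.
  CH2SCH2: C–S–C linkage → sulfide (thioether).
  CH(OCOCH3): pendant –OC(=O)CH3: an acyloxy group → ester.
  CH(CH2NH2): pendant –CH2NH2: N on sp³ C, no adjacent C=O → amine.
  CH(NHCOCH3): pendant –NHC(=O)CH3: N bonded to a carbonyl → amide (not amine).
  CH(CH2NH2): pendant –CH2NH2: N on sp³ C, no adjacent C=O → amine.
  CH(COCH3): pendant –COCH3: carbonyl C bonded to two carbons → ketone.
  CH(OCOCH3): pendant –OC(=O)CH3: an acyloxy group → ester.
  CH(NHCOCH3): pendant –NHC(=O)CH3: N bonded to a carbonyl → amide (not amine).
  CH2OCH2: C–O–C with sp³ carbons on both sides and no adjacent C=O → ether.
  CH2NHCH2: C–N–C with sp³ carbons and no adjacent C=O → amine (secondary).
  CH(CONH2): pendant –CONH2: carbonyl C bonded to C and N → amide.
  CH2OH: –OH on an sp³ carbon → alcohol.
No segment is a carboxylic acid: CH(OCOCH3) is ester, not carboxylic acid; CH(NHCOCH3) is amide, not carboxylic acid; CH(OCOCH3) is ester, not carboxylic acid. → 0.

0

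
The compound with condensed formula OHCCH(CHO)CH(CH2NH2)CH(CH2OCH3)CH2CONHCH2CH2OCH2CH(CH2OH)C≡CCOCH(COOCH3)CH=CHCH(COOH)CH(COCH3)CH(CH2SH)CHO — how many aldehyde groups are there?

terminal –CHO: carbonyl C bonded to H and C → aldehyde.
pendant –CHO: carbonyl C bonded to C and H → aldehyde.
pendant –CH2NH2: N on sp³ C, no adjacent C=O → amine.
pendant –CH2OCH3: C–O–C linkage → ether.
–C(=O)–N– linkage → amide (the N is not an amine).
C–O–C with sp³ carbons on both sides and no adjacent C=O → ether.
pendant –CH2OH on an sp³ backbone C → alcohol.
C≡C triple bond → alkyne.
–C(=O)– with carbon on both sides → ketone.
pendant –COOCH3: carbonyl C bonded to C and –OCH3 → ester.
C=C double bond → alkene.
pendant –COOH: carbonyl C bonded to C and –OH → carboxylic acid.
pendant –COCH3: carbonyl C bonded to two carbons → ketone.
pendant –CH2SH → thiol.
terminal –CHO: carbonyl C bonded to H and C → aldehyde.
Aldehyde appears at: OHC, CH(CHO), CHO → 3.

3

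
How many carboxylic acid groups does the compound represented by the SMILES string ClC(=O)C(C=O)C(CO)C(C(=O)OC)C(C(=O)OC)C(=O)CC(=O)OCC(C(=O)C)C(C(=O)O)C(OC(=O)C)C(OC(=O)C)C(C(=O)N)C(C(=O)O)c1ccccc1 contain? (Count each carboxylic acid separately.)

Reading the structure from left to right:
  ClCO: –C(=O)Cl: carbonyl C bonded to C and to a halogen → acyl halide (not alkyl halide).
  CH(CHO): pendant –CHO: carbonyl C bonded to C and H → aldehyde.
  CH(CH2OH): pendant –CH2OH on an sp³ backbone C → alcohol.
  CH(COOCH3): pendant –COOCH3: carbonyl C bonded to C and –OCH3 → ester.
  CH(COOCH3): pendant –COOCH3: carbonyl C bonded to C and –OCH3 → ester.
  CO: –C(=O)– with carbon on both sides → ketone.
  CH2COOCH2: –C(=O)–O–C with C on the carbonyl side → ester.
  CH(COCH3): pendant –COCH3: carbonyl C bonded to two carbons → ketone.
  CH(COOH): pendant –COOH: carbonyl C bonded to C and –OH → carboxylic acid.
  CH(OCOCH3): pendant –OC(=O)CH3: an acyloxy group → ester.
  CH(OCOCH3): pendant –OC(=O)CH3: an acyloxy group → ester.
  CH(CONH2): pendant –CONH2: carbonyl C bonded to C and N → amide.
  CH(COOH): pendant –COOH: carbonyl C bonded to C and –OH → carboxylic acid.
  C6H5: –C6H5 phenyl ring → arene.
Carboxylic acid appears at: CH(COOH), CH(COOH) → 2.

2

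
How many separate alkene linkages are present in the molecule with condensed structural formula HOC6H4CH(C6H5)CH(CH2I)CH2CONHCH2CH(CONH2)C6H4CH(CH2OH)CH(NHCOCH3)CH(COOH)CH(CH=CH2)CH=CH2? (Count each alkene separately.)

2

–OH attached directly to an aromatic ring → phenol (not alcohol); the ring itself is an arene.
pendant –C6H5: benzene ring → arene.
pendant –CH2X: halogen on sp³ carbon → alkyl halide.
–C(=O)–N– linkage → amide (the N is not an amine).
pendant –CONH2: carbonyl C bonded to C and N → amide.
para-disubstituted benzene ring → arene.
pendant –CH2OH on an sp³ backbone C → alcohol.
pendant –NHC(=O)CH3: N bonded to a carbonyl → amide (not amine).
pendant –COOH: carbonyl C bonded to C and –OH → carboxylic acid.
pendant –CH=CH2: C=C double bond → alkene.
C=C double bond → alkene.
Alkene appears at: CH(CH=CH2), CH=CH2 → 2.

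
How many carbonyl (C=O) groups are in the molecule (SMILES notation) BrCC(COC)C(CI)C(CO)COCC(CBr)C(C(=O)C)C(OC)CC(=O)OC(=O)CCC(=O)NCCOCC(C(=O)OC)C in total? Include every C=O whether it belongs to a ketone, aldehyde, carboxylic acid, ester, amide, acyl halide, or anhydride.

CH(COCH3): ketone, 1 C=O (running total 1).
CH2CO-O-COCH2: anhydride, 2 C=O (running total 3).
CH2CONHCH2: amide, 1 C=O (running total 4).
CH(COOCH3): ester, 1 C=O (running total 5).

5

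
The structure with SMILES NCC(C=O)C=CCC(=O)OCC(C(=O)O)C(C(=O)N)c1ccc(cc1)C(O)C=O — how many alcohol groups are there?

1

–NH2 on an sp³ carbon with no adjacent C=O → amine.
pendant –CHO: carbonyl C bonded to C and H → aldehyde.
C=C double bond → alkene.
–C(=O)–O–C with C on the carbonyl side → ester.
pendant –COOH: carbonyl C bonded to C and –OH → carboxylic acid.
pendant –CONH2: carbonyl C bonded to C and N → amide.
para-disubstituted benzene ring → arene.
–OH on an sp³ carbon → alcohol (secondary).
terminal –CHO: carbonyl C bonded to H and C → aldehyde.
Alcohol appears at: CH(OH) → 1.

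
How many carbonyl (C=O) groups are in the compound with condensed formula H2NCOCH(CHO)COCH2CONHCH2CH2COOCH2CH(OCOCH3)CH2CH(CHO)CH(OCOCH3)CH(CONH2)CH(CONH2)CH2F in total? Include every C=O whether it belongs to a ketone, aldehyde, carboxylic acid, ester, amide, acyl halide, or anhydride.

H2NCO: amide, 1 C=O (running total 1).
CH(CHO): aldehyde, 1 C=O (running total 2).
CO: ketone, 1 C=O (running total 3).
CH2CONHCH2: amide, 1 C=O (running total 4).
CH2COOCH2: ester, 1 C=O (running total 5).
CH(OCOCH3): ester, 1 C=O (running total 6).
CH(CHO): aldehyde, 1 C=O (running total 7).
CH(OCOCH3): ester, 1 C=O (running total 8).
CH(CONH2): amide, 1 C=O (running total 9).
CH(CONH2): amide, 1 C=O (running total 10).

10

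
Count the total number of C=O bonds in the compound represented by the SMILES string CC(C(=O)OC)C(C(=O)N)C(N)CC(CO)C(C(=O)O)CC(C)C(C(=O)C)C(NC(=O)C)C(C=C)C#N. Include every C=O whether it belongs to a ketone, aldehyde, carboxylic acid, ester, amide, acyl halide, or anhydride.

CH(COOCH3): ester, 1 C=O (running total 1).
CH(CONH2): amide, 1 C=O (running total 2).
CH(COOH): carboxylic acid, 1 C=O (running total 3).
CH(COCH3): ketone, 1 C=O (running total 4).
CH(NHCOCH3): amide, 1 C=O (running total 5).

5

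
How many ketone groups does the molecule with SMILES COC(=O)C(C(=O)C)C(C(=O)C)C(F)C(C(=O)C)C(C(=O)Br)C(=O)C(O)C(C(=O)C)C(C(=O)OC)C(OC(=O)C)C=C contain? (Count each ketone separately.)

5

Reading the structure from left to right:
  CH3OOC: CH3O–C(=O)–: carbonyl C bonded to C and to –OCH3 → ester (not ketone + ether).
  CH(COCH3): pendant –COCH3: carbonyl C bonded to two carbons → ketone.
  CH(COCH3): pendant –COCH3: carbonyl C bonded to two carbons → ketone.
  CH(F): halogen on an sp³ carbon → alkyl halide.
  CH(COCH3): pendant –COCH3: carbonyl C bonded to two carbons → ketone.
  CH(COBr): pendant –C(=O)X: carbonyl C bonded to C and halogen → acyl halide.
  CO: –C(=O)– with carbon on both sides → ketone.
  CH(OH): –OH on an sp³ carbon → alcohol (secondary).
  CH(COCH3): pendant –COCH3: carbonyl C bonded to two carbons → ketone.
  CH(COOCH3): pendant –COOCH3: carbonyl C bonded to C and –OCH3 → ester.
  CH(OCOCH3): pendant –OC(=O)CH3: an acyloxy group → ester.
  CH=CH2: C=C double bond → alkene.
Ketone appears at: CH(COCH3), CH(COCH3), CH(COCH3), CO, CH(COCH3) → 5.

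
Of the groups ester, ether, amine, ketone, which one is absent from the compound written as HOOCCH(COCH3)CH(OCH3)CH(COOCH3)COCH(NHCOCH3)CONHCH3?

amine

ester: present (CH(COOCH3) — pendant –COOCH3: carbonyl C bonded to C and –OCH3 → ester).
ketone: present (CH(COCH3) — pendant –COCH3: carbonyl C bonded to two carbons → ketone).
ether: present (CH(OCH3) — pendant –OCH3: C–O–C with sp³ C, no adjacent C=O → ether).
amine: absent. In each of CH(NHCOCH3) and CONHCH3, the nitrogen is bonded directly to a carbonyl carbon, making it part of an amide, not a free amine.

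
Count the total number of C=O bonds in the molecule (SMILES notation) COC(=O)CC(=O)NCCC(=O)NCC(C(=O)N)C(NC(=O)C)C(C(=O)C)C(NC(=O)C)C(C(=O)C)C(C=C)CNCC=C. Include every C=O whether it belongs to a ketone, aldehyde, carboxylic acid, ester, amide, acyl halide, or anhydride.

CH3OOC: ester, 1 C=O (running total 1).
CH2CONHCH2: amide, 1 C=O (running total 2).
CH2CONHCH2: amide, 1 C=O (running total 3).
CH(CONH2): amide, 1 C=O (running total 4).
CH(NHCOCH3): amide, 1 C=O (running total 5).
CH(COCH3): ketone, 1 C=O (running total 6).
CH(NHCOCH3): amide, 1 C=O (running total 7).
CH(COCH3): ketone, 1 C=O (running total 8).

8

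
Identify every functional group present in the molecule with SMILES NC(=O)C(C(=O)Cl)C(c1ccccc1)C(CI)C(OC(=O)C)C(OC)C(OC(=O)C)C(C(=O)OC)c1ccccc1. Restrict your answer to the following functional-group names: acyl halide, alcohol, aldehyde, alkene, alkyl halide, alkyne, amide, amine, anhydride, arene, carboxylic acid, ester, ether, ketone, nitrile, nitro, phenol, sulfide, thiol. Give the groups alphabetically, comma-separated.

Taking each segment in turn:
  H2NCO: –C(=O)NH2: carbonyl C bonded to C and to N → amide (the N is not a separate amine).
  CH(COCl): pendant –C(=O)X: carbonyl C bonded to C and halogen → acyl halide.
  CH(C6H5): pendant –C6H5: benzene ring → arene.
  CH(CH2I): pendant –CH2X: halogen on sp³ carbon → alkyl halide.
  CH(OCOCH3): pendant –OC(=O)CH3: an acyloxy group → ester.
  CH(OCH3): pendant –OCH3: C–O–C with sp³ C, no adjacent C=O → ether.
  CH(OCOCH3): pendant –OC(=O)CH3: an acyloxy group → ester.
  CH(COOCH3): pendant –COOCH3: carbonyl C bonded to C and –OCH3 → ester.
  C6H5: –C6H5 phenyl ring → arene.

acyl halide, alkyl halide, amide, arene, ester, ether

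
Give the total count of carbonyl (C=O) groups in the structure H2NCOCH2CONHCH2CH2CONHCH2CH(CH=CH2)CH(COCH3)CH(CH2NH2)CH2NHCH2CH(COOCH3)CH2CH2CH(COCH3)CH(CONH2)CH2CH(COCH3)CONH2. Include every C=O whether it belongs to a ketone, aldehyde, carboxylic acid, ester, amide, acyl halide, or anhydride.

9

H2NCO: amide, 1 C=O (running total 1).
CH2CONHCH2: amide, 1 C=O (running total 2).
CH2CONHCH2: amide, 1 C=O (running total 3).
CH(COCH3): ketone, 1 C=O (running total 4).
CH(COOCH3): ester, 1 C=O (running total 5).
CH(COCH3): ketone, 1 C=O (running total 6).
CH(CONH2): amide, 1 C=O (running total 7).
CH(COCH3): ketone, 1 C=O (running total 8).
CONH2: amide, 1 C=O (running total 9).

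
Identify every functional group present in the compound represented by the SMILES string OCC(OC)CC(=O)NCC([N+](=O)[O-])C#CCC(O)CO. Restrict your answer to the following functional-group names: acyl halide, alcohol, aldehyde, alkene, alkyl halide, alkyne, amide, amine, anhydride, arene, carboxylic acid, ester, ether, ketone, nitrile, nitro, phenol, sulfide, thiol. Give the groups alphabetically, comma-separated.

HO– on an sp³ carbon → alcohol.
pendant –OCH3: C–O–C with sp³ C, no adjacent C=O → ether.
–C(=O)–N– linkage → amide (the N is not an amine).
–NO2 on an sp³ carbon → nitro (the N=O is not a carbonyl).
C≡C triple bond → alkyne.
–OH on an sp³ carbon → alcohol (secondary).
–OH on an sp³ carbon → alcohol.

alcohol, alkyne, amide, ether, nitro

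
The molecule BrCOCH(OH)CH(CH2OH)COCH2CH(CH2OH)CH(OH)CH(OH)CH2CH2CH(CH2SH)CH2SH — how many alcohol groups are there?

5

Working along the chain:
  BrCO: –C(=O)Br: carbonyl C bonded to C and to a halogen → acyl halide (not alkyl halide).
  CH(OH): –OH on an sp³ carbon → alcohol (secondary).
  CH(CH2OH): pendant –CH2OH on an sp³ backbone C → alcohol.
  CO: –C(=O)– with carbon on both sides → ketone.
  CH(CH2OH): pendant –CH2OH on an sp³ backbone C → alcohol.
  CH(OH): –OH on an sp³ carbon → alcohol (secondary).
  CH(OH): –OH on an sp³ carbon → alcohol (secondary).
  CH(CH2SH): pendant –CH2SH → thiol.
  CH2SH: –SH on an sp³ carbon → thiol.
Alcohol appears at: CH(OH), CH(CH2OH), CH(CH2OH), CH(OH), CH(OH) → 5.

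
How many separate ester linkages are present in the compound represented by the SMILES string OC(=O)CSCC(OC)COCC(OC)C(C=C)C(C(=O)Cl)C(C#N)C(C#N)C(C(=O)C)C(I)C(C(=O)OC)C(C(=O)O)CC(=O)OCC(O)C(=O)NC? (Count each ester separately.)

Taking each segment in turn:
  HOOC: –COOH: carbonyl C bonded to –OH and C → carboxylic acid (the –OH is not a separate alcohol).
  CH2SCH2: C–S–C linkage → sulfide (thioether).
  CH(OCH3): pendant –OCH3: C–O–C with sp³ C, no adjacent C=O → ether.
  CH2OCH2: C–O–C with sp³ carbons on both sides and no adjacent C=O → ether.
  CH(OCH3): pendant –OCH3: C–O–C with sp³ C, no adjacent C=O → ether.
  CH(CH=CH2): pendant –CH=CH2: C=C double bond → alkene.
  CH(COCl): pendant –C(=O)X: carbonyl C bonded to C and halogen → acyl halide.
  CH(CN): pendant –C≡N: nitrile.
  CH(CN): pendant –C≡N: nitrile.
  CH(COCH3): pendant –COCH3: carbonyl C bonded to two carbons → ketone.
  CH(I): halogen on an sp³ carbon → alkyl halide.
  CH(COOCH3): pendant –COOCH3: carbonyl C bonded to C and –OCH3 → ester.
  CH(COOH): pendant –COOH: carbonyl C bonded to C and –OH → carboxylic acid.
  CH2COOCH2: –C(=O)–O–C with C on the carbonyl side → ester.
  CH(OH): –OH on an sp³ carbon → alcohol (secondary).
  CONHCH3: –C(=O)NHCH3: carbonyl C bonded to C and to N → amide (the N is not an amine).
Ester appears at: CH(COOCH3), CH2COOCH2 → 2.

2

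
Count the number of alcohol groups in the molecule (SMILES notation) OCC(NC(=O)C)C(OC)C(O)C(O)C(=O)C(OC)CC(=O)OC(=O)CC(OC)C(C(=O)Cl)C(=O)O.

HO– on an sp³ carbon → alcohol.
pendant –NHC(=O)CH3: N bonded to a carbonyl → amide (not amine).
pendant –OCH3: C–O–C with sp³ C, no adjacent C=O → ether.
–OH on an sp³ carbon → alcohol (secondary).
–OH on an sp³ carbon → alcohol (secondary).
–C(=O)– with carbon on both sides → ketone.
pendant –OCH3: C–O–C with sp³ C, no adjacent C=O → ether.
two acyl groups sharing one oxygen, –C(=O)–O–C(=O)– → anhydride.
pendant –OCH3: C–O–C with sp³ C, no adjacent C=O → ether.
pendant –C(=O)X: carbonyl C bonded to C and halogen → acyl halide.
–COOH: carbonyl C bonded to –OH and C → carboxylic acid (the –OH is not a separate alcohol).
Alcohol appears at: HOCH2, CH(OH), CH(OH) → 3.

3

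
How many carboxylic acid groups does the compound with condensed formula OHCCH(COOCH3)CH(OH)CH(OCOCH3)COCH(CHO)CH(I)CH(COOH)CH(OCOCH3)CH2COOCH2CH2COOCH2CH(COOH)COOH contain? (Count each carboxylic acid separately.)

3

Taking each segment in turn:
  OHC: terminal –CHO: carbonyl C bonded to H and C → aldehyde.
  CH(COOCH3): pendant –COOCH3: carbonyl C bonded to C and –OCH3 → ester.
  CH(OH): –OH on an sp³ carbon → alcohol (secondary).
  CH(OCOCH3): pendant –OC(=O)CH3: an acyloxy group → ester.
  CO: –C(=O)– with carbon on both sides → ketone.
  CH(CHO): pendant –CHO: carbonyl C bonded to C and H → aldehyde.
  CH(I): halogen on an sp³ carbon → alkyl halide.
  CH(COOH): pendant –COOH: carbonyl C bonded to C and –OH → carboxylic acid.
  CH(OCOCH3): pendant –OC(=O)CH3: an acyloxy group → ester.
  CH2COOCH2: –C(=O)–O–C with C on the carbonyl side → ester.
  CH2COOCH2: –C(=O)–O–C with C on the carbonyl side → ester.
  CH(COOH): pendant –COOH: carbonyl C bonded to C and –OH → carboxylic acid.
  COOH: –COOH: carbonyl C bonded to –OH and C → carboxylic acid (the –OH is not a separate alcohol).
Carboxylic acid appears at: CH(COOH), CH(COOH), COOH → 3.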